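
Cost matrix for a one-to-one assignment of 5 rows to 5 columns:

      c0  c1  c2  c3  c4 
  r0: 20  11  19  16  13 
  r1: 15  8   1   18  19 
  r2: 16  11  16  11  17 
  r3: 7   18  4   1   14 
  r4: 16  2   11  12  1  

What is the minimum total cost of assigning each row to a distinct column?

optimal assignment: row0→col1 (cost 11), row1→col2 (cost 1), row2→col0 (cost 16), row3→col3 (cost 1), row4→col4 (cost 1)
total = 11 + 1 + 16 + 1 + 1 = 30

Minimum assignment cost: 30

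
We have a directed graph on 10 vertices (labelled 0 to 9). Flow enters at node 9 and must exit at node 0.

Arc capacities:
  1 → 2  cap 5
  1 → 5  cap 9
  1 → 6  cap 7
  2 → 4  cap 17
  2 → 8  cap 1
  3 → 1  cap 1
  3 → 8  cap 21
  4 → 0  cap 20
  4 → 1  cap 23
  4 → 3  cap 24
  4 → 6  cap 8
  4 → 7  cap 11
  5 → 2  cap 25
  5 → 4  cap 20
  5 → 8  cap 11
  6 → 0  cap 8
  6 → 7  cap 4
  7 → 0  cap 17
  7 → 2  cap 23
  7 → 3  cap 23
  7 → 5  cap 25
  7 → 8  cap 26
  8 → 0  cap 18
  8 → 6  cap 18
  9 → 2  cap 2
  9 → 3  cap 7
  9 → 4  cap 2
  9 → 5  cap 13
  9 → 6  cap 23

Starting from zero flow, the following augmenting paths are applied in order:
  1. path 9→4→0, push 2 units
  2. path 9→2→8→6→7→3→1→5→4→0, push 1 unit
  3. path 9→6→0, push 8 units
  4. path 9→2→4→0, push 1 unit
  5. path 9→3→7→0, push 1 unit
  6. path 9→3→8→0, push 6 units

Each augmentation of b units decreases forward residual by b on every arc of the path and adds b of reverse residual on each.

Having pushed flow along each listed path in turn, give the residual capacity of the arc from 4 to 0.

Residual capacity of (4,0): 16

after path 1 (9→4→0, push 2): res(4,0)=18
after path 2 (9→2→8→6→7→3→1→5→4→0, push 1): res(4,0)=17
after path 3 (9→6→0, push 8): res(4,0)=17
after path 4 (9→2→4→0, push 1): res(4,0)=16
after path 5 (9→3→7→0, push 1): res(4,0)=16
after path 6 (9→3→8→0, push 6): res(4,0)=16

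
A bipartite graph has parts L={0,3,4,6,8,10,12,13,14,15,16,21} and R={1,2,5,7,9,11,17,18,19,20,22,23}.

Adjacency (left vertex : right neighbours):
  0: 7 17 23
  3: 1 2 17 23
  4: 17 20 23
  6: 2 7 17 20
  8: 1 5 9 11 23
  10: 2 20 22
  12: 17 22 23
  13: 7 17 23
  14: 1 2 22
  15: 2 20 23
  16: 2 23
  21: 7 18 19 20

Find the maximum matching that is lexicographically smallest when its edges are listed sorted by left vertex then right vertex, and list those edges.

Lex-smallest maximum matching: {(0,7), (3,1), (4,17), (6,2), (8,5), (10,20), (12,22), (13,23), (21,18)}

|M| = 9 (so the lex-smallest maximum matching has 9 edges)
process left vertices in ascending order; for each, take the smallest-labelled available neighbour that still permits 9 edges overall, or leave it unmatched if none does
lex-smallest matching: {0-7, 3-1, 4-17, 6-2, 8-5, 10-20, 12-22, 13-23, 21-18}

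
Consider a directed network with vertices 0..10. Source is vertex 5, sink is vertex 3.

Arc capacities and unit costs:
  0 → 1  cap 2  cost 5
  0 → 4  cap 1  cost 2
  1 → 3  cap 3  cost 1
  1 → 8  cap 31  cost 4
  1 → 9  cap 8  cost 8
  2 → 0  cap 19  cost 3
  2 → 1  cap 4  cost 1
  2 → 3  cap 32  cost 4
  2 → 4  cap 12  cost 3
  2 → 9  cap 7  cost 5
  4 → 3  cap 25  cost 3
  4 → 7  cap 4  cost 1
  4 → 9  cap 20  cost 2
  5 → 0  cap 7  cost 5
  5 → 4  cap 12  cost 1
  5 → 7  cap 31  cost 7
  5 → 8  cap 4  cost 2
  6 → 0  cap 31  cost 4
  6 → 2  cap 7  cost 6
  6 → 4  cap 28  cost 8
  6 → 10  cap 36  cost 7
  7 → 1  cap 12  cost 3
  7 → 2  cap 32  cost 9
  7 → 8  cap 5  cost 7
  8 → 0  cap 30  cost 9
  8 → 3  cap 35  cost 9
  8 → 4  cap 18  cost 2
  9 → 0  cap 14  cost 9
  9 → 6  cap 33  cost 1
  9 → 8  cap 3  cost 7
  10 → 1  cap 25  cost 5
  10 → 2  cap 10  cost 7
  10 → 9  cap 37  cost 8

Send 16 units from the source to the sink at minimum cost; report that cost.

Minimum cost for 16 units: 76

shortest-cost path #1: 5→4→3 push 12 @ unit cost 4 (adds 48)
shortest-cost path #2: 5→8→4→3 push 4 @ unit cost 7 (adds 28)
total cost = 76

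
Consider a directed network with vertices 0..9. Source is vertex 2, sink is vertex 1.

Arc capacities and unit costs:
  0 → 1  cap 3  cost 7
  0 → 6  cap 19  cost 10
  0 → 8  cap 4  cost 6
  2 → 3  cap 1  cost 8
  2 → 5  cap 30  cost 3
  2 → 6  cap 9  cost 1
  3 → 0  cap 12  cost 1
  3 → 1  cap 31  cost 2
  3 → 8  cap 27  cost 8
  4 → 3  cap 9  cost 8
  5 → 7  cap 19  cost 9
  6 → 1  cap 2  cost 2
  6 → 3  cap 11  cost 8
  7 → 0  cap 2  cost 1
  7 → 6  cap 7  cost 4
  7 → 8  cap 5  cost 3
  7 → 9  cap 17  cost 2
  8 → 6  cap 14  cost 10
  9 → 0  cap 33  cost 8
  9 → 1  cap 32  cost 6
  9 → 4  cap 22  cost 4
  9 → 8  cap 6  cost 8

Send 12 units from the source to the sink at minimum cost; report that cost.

shortest-cost path #1: 2→6→1 push 2 @ unit cost 3 (adds 6)
shortest-cost path #2: 2→3→1 push 1 @ unit cost 10 (adds 10)
shortest-cost path #3: 2→6→3→1 push 7 @ unit cost 11 (adds 77)
shortest-cost path #4: 2→5→7→9→1 push 2 @ unit cost 20 (adds 40)
total cost = 133

Minimum cost for 12 units: 133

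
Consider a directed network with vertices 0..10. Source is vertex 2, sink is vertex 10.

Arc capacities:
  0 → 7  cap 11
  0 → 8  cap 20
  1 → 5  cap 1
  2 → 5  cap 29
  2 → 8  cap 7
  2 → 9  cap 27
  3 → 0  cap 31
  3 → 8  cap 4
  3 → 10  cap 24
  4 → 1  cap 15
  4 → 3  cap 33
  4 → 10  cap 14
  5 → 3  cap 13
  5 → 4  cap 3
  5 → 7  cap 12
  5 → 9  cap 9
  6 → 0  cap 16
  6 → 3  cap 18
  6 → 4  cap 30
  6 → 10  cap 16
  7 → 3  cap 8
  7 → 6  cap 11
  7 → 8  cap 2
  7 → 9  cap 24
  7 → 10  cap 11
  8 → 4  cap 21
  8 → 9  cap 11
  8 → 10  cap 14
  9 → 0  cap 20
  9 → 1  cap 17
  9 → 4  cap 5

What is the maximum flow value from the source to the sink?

augment #1: 2→8→10 bottleneck 7, total now 7
augment #2: 2→5→3→10 bottleneck 13, total now 20
augment #3: 2→5→4→10 bottleneck 3, total now 23
augment #4: 2→5→7→10 bottleneck 11, total now 34
augment #5: 2→9→4→10 bottleneck 5, total now 39
augment #6: 2→5→7→3→10 bottleneck 1, total now 40
augment #7: 2→9→0→8→10 bottleneck 7, total now 47
augment #8: 2→9→0→7→3→10 bottleneck 7, total now 54
augment #9: 2→9→0→7→6→10 bottleneck 4, total now 58
augment #10: 2→9→0→8→4→10 bottleneck 2, total now 60

Maximum flow value: 60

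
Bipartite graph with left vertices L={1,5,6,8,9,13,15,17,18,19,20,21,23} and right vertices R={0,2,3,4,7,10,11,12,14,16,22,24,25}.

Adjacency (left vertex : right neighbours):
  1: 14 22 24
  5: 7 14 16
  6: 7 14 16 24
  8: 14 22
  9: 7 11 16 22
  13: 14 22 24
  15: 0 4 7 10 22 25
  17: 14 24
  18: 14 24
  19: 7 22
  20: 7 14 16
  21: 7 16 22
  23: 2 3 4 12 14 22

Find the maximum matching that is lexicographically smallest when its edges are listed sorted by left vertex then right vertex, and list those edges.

Lex-smallest maximum matching: {(1,14), (5,7), (6,16), (8,22), (9,11), (13,24), (15,0), (23,2)}

|M| = 8 (so the lex-smallest maximum matching has 8 edges)
process left vertices in ascending order; for each, take the smallest-labelled available neighbour that still permits 8 edges overall, or leave it unmatched if none does
lex-smallest matching: {1-14, 5-7, 6-16, 8-22, 9-11, 13-24, 15-0, 23-2}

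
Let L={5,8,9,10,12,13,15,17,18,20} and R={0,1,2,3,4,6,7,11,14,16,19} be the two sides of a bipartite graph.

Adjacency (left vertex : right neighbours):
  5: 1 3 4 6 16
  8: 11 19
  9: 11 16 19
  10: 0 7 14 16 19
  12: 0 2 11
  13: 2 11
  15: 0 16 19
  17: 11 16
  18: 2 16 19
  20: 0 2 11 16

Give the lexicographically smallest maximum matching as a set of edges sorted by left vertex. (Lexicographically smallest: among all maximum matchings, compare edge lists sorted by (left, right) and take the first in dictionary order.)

Lex-smallest maximum matching: {(5,1), (8,11), (9,16), (10,7), (12,0), (13,2), (15,19)}

|M| = 7 (so the lex-smallest maximum matching has 7 edges)
process left vertices in ascending order; for each, take the smallest-labelled available neighbour that still permits 7 edges overall, or leave it unmatched if none does
lex-smallest matching: {5-1, 8-11, 9-16, 10-7, 12-0, 13-2, 15-19}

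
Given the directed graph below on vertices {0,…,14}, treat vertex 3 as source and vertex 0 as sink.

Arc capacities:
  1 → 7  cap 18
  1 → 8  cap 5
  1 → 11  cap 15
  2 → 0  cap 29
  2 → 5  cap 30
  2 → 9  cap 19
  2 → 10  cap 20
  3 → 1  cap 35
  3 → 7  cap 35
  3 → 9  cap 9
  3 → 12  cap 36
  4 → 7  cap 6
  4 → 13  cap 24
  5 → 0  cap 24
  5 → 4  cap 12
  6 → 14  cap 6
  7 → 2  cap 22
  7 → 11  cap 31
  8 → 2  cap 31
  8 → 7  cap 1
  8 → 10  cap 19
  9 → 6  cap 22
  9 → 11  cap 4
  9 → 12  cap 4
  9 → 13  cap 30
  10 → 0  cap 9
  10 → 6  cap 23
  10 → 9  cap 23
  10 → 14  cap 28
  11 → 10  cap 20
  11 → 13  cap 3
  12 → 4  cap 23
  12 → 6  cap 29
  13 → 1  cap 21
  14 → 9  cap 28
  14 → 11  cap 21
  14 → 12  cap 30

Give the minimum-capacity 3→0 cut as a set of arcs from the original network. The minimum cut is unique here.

augment #1: 3→7→2→0 push 22
augment #2: 3→1→8→2→0 push 5
augment #3: 3→1→11→10→0 push 9
max flow = 36; residual-reachable set from 3 gives S-side
cut edges (S→T): {(1,8), (7,2), (10,0)} total cap 36

Min-cut arcs: {(1,8), (7,2), (10,0)} (total capacity 36)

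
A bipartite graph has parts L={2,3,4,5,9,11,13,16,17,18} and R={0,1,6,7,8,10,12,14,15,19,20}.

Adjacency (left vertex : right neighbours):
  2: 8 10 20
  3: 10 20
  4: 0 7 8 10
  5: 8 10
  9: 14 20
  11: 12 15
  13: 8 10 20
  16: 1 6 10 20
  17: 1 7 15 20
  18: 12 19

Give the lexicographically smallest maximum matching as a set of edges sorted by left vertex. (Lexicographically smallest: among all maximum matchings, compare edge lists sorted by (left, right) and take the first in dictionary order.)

|M| = 9 (so the lex-smallest maximum matching has 9 edges)
process left vertices in ascending order; for each, take the smallest-labelled available neighbour that still permits 9 edges overall, or leave it unmatched if none does
lex-smallest matching: {2-8, 3-10, 4-0, 9-14, 11-12, 13-20, 16-1, 17-7, 18-19}

Lex-smallest maximum matching: {(2,8), (3,10), (4,0), (9,14), (11,12), (13,20), (16,1), (17,7), (18,19)}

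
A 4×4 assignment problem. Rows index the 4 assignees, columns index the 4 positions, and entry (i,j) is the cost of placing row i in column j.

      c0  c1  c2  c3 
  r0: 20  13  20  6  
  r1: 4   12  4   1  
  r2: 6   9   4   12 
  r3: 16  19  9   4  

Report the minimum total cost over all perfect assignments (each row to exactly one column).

Minimum assignment cost: 25

optimal assignment: row0→col1 (cost 13), row1→col0 (cost 4), row2→col2 (cost 4), row3→col3 (cost 4)
total = 13 + 4 + 4 + 4 = 25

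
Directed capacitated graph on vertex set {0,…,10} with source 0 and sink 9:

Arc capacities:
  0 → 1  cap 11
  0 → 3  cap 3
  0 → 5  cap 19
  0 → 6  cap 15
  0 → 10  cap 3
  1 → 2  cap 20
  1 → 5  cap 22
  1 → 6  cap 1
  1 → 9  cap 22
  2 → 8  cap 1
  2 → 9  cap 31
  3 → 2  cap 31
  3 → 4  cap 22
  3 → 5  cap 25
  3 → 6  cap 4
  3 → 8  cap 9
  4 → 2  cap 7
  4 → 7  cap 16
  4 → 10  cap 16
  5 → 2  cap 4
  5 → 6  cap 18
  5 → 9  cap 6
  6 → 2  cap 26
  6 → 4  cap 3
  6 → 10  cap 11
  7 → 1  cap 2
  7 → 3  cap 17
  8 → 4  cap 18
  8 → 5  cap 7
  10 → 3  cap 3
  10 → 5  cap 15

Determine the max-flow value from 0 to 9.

Maximum flow value: 50

augment #1: 0→1→9 bottleneck 11, total now 11
augment #2: 0→5→9 bottleneck 6, total now 17
augment #3: 0→3→2→9 bottleneck 3, total now 20
augment #4: 0→5→2→9 bottleneck 4, total now 24
augment #5: 0→6→2→9 bottleneck 15, total now 39
augment #6: 0→5→6→2→9 bottleneck 9, total now 48
augment #7: 0→10→3→4→7→1→9 bottleneck 2, total now 50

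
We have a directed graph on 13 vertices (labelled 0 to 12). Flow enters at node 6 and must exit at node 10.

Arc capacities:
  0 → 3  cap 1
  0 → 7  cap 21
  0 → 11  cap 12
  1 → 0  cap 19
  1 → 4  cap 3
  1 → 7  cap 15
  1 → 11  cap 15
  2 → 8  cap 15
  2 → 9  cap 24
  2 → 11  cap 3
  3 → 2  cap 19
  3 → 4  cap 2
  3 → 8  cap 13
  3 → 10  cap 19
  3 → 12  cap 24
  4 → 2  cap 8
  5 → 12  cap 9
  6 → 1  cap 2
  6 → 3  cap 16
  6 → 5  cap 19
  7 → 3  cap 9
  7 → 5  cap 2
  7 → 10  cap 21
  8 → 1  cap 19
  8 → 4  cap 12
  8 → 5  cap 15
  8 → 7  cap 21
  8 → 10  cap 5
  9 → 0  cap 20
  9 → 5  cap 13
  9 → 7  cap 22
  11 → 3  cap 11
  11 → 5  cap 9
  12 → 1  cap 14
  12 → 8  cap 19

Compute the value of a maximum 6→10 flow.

Maximum flow value: 27

augment #1: 6→3→10 bottleneck 16, total now 16
augment #2: 6→1→7→10 bottleneck 2, total now 18
augment #3: 6→5→12→8→10 bottleneck 5, total now 23
augment #4: 6→5→12→1→7→10 bottleneck 4, total now 27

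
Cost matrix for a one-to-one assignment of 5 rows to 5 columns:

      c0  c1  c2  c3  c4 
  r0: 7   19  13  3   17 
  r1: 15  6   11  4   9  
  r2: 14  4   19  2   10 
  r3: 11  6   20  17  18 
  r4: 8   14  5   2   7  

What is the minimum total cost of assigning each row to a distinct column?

optimal assignment: row0→col0 (cost 7), row1→col4 (cost 9), row2→col3 (cost 2), row3→col1 (cost 6), row4→col2 (cost 5)
total = 7 + 9 + 2 + 6 + 5 = 29

Minimum assignment cost: 29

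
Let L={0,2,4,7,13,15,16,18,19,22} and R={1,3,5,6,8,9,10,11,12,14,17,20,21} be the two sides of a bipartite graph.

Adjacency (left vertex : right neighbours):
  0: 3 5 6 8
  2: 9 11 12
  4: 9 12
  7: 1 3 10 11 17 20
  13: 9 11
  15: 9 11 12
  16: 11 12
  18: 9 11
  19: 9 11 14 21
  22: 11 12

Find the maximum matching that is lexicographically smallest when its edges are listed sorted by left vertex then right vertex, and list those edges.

|M| = 6 (so the lex-smallest maximum matching has 6 edges)
process left vertices in ascending order; for each, take the smallest-labelled available neighbour that still permits 6 edges overall, or leave it unmatched if none does
lex-smallest matching: {0-3, 2-9, 4-12, 7-1, 13-11, 19-14}

Lex-smallest maximum matching: {(0,3), (2,9), (4,12), (7,1), (13,11), (19,14)}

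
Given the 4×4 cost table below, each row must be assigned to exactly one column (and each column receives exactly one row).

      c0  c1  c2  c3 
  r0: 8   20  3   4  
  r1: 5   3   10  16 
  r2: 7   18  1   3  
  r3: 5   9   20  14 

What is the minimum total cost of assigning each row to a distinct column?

Minimum assignment cost: 13

optimal assignment: row0→col3 (cost 4), row1→col1 (cost 3), row2→col2 (cost 1), row3→col0 (cost 5)
total = 4 + 3 + 1 + 5 = 13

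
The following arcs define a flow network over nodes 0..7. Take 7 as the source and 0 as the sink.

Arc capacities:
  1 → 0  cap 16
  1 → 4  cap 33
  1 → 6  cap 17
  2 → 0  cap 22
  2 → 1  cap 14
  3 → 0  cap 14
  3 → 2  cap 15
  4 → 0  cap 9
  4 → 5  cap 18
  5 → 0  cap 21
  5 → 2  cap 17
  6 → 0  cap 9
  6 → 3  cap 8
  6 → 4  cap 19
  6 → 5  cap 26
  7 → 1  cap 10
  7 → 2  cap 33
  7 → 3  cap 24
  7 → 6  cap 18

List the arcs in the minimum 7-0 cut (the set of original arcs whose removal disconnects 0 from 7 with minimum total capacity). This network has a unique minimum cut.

Min-cut arcs: {(2,0), (2,1), (3,0), (7,1), (7,6)} (total capacity 78)

augment #1: 7→1→0 push 10
augment #2: 7→2→0 push 22
augment #3: 7→3→0 push 14
augment #4: 7→6→0 push 9
augment #5: 7→2→1→0 push 6
augment #6: 7→6→4→0 push 9
augment #7: 7→2→1→4→5→0 push 5
augment #8: 7→3→2→1→4→5→0 push 3
max flow = 78; residual-reachable set from 7 gives S-side
cut edges (S→T): {(2,0), (2,1), (3,0), (7,1), (7,6)} total cap 78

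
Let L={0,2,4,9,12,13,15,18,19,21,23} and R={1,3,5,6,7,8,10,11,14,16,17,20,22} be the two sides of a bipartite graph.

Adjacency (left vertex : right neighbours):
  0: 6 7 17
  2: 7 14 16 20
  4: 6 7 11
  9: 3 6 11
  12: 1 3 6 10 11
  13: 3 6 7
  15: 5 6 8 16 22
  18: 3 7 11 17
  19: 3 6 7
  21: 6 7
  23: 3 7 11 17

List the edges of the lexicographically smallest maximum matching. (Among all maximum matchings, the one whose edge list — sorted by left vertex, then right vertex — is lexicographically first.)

Lex-smallest maximum matching: {(0,6), (2,14), (4,7), (9,3), (12,1), (15,5), (18,11), (23,17)}

|M| = 8 (so the lex-smallest maximum matching has 8 edges)
process left vertices in ascending order; for each, take the smallest-labelled available neighbour that still permits 8 edges overall, or leave it unmatched if none does
lex-smallest matching: {0-6, 2-14, 4-7, 9-3, 12-1, 15-5, 18-11, 23-17}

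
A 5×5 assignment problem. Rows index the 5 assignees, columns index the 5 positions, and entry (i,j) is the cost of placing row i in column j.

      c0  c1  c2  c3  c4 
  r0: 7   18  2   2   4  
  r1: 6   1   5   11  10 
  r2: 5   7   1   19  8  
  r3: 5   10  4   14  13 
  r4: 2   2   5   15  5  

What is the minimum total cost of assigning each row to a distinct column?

Minimum assignment cost: 14

optimal assignment: row0→col3 (cost 2), row1→col1 (cost 1), row2→col2 (cost 1), row3→col0 (cost 5), row4→col4 (cost 5)
total = 2 + 1 + 1 + 5 + 5 = 14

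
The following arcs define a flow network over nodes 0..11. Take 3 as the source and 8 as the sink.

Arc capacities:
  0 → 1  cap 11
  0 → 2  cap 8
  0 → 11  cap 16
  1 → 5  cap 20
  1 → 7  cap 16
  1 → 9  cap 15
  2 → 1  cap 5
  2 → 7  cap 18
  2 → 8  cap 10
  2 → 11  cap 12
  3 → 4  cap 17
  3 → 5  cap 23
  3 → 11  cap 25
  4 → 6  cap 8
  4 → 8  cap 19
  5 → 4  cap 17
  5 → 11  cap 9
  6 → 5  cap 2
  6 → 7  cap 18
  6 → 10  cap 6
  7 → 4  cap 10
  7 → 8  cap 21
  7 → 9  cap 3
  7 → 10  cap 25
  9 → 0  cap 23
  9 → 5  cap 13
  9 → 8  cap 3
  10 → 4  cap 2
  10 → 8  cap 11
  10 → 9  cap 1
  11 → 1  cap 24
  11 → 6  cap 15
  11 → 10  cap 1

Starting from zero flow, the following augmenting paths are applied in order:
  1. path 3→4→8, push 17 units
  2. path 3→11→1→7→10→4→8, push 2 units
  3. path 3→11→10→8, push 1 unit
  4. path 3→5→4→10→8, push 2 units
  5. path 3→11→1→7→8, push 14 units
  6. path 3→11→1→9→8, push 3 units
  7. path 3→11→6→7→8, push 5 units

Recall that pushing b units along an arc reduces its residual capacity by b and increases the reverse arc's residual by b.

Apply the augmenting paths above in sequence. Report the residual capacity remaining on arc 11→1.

Residual capacity of (11,1): 5

after path 1 (3→4→8, push 17): res(11,1)=24
after path 2 (3→11→1→7→10→4→8, push 2): res(11,1)=22
after path 3 (3→11→10→8, push 1): res(11,1)=22
after path 4 (3→5→4→10→8, push 2): res(11,1)=22
after path 5 (3→11→1→7→8, push 14): res(11,1)=8
after path 6 (3→11→1→9→8, push 3): res(11,1)=5
after path 7 (3→11→6→7→8, push 5): res(11,1)=5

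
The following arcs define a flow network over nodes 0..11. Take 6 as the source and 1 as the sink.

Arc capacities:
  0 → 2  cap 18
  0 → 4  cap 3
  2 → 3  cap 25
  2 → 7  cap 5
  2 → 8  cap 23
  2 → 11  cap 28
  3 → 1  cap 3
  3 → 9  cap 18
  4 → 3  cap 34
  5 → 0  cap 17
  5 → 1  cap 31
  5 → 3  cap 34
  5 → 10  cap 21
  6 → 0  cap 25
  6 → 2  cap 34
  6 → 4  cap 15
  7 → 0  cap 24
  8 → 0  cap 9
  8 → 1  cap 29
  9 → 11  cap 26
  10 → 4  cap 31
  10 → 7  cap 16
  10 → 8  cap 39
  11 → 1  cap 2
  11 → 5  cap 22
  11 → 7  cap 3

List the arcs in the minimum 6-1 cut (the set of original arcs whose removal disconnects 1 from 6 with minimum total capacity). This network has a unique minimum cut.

augment #1: 6→2→3→1 push 3
augment #2: 6→2→8→1 push 23
augment #3: 6→2→11→1 push 2
augment #4: 6→2→11→5→1 push 6
augment #5: 6→0→2→11→5→1 push 16
max flow = 50; residual-reachable set from 6 gives S-side
cut edges (S→T): {(2,8), (3,1), (11,1), (11,5)} total cap 50

Min-cut arcs: {(2,8), (3,1), (11,1), (11,5)} (total capacity 50)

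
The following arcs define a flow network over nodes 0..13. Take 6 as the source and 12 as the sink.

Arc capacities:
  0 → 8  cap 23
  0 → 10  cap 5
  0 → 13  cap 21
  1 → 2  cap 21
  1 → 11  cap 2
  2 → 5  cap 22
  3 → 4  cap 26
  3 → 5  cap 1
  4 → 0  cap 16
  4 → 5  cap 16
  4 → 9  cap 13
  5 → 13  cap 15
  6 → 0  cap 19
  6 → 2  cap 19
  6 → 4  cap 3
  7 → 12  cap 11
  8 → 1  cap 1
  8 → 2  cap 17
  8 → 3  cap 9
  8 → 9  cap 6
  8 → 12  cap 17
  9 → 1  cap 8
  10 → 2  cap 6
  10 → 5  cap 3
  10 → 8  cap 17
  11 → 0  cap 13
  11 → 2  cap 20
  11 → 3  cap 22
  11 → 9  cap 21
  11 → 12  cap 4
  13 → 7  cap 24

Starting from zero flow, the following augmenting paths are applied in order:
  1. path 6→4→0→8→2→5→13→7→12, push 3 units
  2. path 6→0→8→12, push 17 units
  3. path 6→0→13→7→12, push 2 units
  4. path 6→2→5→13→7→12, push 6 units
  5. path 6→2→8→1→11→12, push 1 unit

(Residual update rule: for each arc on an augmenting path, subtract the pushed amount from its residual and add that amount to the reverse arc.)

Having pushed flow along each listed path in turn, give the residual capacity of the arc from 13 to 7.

after path 1 (6→4→0→8→2→5→13→7→12, push 3): res(13,7)=21
after path 2 (6→0→8→12, push 17): res(13,7)=21
after path 3 (6→0→13→7→12, push 2): res(13,7)=19
after path 4 (6→2→5→13→7→12, push 6): res(13,7)=13
after path 5 (6→2→8→1→11→12, push 1): res(13,7)=13

Residual capacity of (13,7): 13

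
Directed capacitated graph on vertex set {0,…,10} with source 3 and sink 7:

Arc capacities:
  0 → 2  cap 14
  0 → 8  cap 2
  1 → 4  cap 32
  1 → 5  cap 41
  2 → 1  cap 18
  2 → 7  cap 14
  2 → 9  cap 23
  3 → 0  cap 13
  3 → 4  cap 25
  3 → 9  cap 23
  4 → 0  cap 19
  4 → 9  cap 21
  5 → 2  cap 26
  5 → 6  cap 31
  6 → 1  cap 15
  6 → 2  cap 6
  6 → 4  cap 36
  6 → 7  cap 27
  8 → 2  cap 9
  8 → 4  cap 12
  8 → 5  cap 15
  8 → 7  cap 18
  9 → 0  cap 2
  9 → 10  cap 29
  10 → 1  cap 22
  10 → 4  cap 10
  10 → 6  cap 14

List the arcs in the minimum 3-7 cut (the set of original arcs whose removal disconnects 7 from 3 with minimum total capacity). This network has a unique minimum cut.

augment #1: 3→0→2→7 push 13
augment #2: 3→4→0→2→7 push 1
augment #3: 3→4→0→8→7 push 2
augment #4: 3→9→10→6→7 push 14
augment #5: 3→9→10→1→5→6→7 push 9
augment #6: 3→4→9→10→1→5→6→7 push 4
max flow = 43; residual-reachable set from 3 gives S-side
cut edges (S→T): {(0,8), (2,7), (6,7)} total cap 43

Min-cut arcs: {(0,8), (2,7), (6,7)} (total capacity 43)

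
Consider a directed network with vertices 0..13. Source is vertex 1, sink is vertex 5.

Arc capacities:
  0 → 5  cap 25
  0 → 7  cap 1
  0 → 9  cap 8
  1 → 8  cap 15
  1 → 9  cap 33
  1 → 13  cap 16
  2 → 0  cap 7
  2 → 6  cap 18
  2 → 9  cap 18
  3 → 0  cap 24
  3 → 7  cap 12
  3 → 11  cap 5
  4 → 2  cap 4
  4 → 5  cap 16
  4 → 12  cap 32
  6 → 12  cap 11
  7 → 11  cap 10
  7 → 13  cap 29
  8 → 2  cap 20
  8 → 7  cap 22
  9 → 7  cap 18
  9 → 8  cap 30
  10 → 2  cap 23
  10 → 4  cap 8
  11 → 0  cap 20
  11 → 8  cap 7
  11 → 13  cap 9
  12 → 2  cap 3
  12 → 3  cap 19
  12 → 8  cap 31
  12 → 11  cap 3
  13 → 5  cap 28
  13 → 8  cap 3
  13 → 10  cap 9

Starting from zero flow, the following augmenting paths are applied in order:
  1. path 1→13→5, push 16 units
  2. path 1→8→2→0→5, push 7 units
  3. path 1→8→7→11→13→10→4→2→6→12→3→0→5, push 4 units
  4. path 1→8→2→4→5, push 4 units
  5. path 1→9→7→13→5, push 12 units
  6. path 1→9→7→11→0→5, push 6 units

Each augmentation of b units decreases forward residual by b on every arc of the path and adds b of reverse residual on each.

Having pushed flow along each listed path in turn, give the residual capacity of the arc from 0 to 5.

after path 1 (1→13→5, push 16): res(0,5)=25
after path 2 (1→8→2→0→5, push 7): res(0,5)=18
after path 3 (1→8→7→11→13→10→4→2→6→12→3→0→5, push 4): res(0,5)=14
after path 4 (1→8→2→4→5, push 4): res(0,5)=14
after path 5 (1→9→7→13→5, push 12): res(0,5)=14
after path 6 (1→9→7→11→0→5, push 6): res(0,5)=8

Residual capacity of (0,5): 8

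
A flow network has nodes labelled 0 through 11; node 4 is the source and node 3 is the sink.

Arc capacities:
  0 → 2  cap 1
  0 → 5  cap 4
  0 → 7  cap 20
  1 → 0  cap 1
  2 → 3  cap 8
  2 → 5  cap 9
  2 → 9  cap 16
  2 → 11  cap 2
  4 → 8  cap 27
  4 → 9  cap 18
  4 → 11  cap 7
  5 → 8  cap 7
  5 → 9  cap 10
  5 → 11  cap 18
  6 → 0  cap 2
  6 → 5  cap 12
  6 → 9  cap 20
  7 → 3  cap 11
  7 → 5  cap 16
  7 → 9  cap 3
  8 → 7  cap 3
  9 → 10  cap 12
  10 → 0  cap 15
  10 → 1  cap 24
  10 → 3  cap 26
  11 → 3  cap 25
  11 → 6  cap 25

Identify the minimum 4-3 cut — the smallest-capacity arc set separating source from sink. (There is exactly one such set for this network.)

augment #1: 4→11→3 push 7
augment #2: 4→8→7→3 push 3
augment #3: 4→9→10→3 push 12
max flow = 22; residual-reachable set from 4 gives S-side
cut edges (S→T): {(4,11), (8,7), (9,10)} total cap 22

Min-cut arcs: {(4,11), (8,7), (9,10)} (total capacity 22)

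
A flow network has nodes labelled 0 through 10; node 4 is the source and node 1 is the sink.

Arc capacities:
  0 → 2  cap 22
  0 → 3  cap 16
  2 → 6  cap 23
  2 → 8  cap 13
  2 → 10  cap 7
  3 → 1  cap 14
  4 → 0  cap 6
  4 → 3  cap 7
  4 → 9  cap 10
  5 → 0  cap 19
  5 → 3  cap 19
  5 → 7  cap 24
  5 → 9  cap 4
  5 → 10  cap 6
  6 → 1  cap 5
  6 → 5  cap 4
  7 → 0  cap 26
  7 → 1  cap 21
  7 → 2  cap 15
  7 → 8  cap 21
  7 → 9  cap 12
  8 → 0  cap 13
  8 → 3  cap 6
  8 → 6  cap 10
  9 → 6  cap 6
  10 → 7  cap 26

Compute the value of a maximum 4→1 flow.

augment #1: 4→3→1 bottleneck 7, total now 7
augment #2: 4→0→3→1 bottleneck 6, total now 13
augment #3: 4→9→6→1 bottleneck 5, total now 18
augment #4: 4→9→6→5→3→1 bottleneck 1, total now 19

Maximum flow value: 19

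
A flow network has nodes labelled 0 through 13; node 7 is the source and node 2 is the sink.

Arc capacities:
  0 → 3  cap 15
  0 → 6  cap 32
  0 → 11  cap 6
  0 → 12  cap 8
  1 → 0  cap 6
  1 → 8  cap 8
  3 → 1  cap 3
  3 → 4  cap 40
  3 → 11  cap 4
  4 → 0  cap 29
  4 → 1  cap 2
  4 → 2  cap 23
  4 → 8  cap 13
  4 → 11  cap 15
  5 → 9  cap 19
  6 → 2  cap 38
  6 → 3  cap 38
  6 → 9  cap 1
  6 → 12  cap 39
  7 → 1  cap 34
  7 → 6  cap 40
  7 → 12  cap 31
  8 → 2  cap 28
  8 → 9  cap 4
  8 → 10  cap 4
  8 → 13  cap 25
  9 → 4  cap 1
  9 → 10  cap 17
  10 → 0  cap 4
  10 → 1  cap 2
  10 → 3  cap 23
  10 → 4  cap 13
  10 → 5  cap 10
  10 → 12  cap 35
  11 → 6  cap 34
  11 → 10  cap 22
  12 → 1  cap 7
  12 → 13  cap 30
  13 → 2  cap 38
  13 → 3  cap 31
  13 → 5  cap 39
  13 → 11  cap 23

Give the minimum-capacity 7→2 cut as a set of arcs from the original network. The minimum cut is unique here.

augment #1: 7→6→2 push 38
augment #2: 7→1→8→2 push 8
augment #3: 7→12→13→2 push 30
augment #4: 7→6→3→4→2 push 2
augment #5: 7→1→0→3→4→2 push 6
max flow = 84; residual-reachable set from 7 gives S-side
cut edges (S→T): {(1,0), (1,8), (7,6), (12,13)} total cap 84

Min-cut arcs: {(1,0), (1,8), (7,6), (12,13)} (total capacity 84)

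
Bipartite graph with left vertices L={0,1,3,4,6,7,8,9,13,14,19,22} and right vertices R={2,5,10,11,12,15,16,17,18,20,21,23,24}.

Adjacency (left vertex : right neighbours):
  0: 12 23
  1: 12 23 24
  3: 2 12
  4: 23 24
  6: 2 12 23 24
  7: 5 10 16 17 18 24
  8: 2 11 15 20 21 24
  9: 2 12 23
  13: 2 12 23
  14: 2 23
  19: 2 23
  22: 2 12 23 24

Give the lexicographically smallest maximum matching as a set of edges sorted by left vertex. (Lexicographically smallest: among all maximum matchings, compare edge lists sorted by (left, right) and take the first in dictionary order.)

Lex-smallest maximum matching: {(0,12), (1,23), (3,2), (4,24), (7,5), (8,11)}

|M| = 6 (so the lex-smallest maximum matching has 6 edges)
process left vertices in ascending order; for each, take the smallest-labelled available neighbour that still permits 6 edges overall, or leave it unmatched if none does
lex-smallest matching: {0-12, 1-23, 3-2, 4-24, 7-5, 8-11}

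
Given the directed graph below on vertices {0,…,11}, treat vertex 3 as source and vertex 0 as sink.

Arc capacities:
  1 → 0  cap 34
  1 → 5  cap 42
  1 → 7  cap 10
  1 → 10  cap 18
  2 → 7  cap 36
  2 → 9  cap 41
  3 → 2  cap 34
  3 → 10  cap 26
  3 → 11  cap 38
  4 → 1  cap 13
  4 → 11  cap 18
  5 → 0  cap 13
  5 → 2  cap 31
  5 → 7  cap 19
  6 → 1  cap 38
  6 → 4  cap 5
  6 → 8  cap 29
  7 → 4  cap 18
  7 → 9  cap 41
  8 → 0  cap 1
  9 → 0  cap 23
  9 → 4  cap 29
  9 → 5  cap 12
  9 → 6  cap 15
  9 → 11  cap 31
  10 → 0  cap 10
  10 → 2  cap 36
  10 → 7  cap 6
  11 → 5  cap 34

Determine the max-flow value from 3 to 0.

Maximum flow value: 74

augment #1: 3→10→0 bottleneck 10, total now 10
augment #2: 3→2→9→0 bottleneck 23, total now 33
augment #3: 3→11→5→0 bottleneck 13, total now 46
augment #4: 3→2→7→4→1→0 bottleneck 11, total now 57
augment #5: 3→10→7→4→1→0 bottleneck 2, total now 59
augment #6: 3→10→2→9→6→1→0 bottleneck 14, total now 73
augment #7: 3→11→5→2→9→6→1→0 bottleneck 1, total now 74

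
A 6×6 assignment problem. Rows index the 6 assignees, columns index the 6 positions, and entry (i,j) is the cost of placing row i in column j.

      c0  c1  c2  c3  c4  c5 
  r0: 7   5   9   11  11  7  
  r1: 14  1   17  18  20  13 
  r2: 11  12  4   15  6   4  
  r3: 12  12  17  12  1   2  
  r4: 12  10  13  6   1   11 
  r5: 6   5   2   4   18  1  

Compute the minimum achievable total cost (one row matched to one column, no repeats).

optimal assignment: row0→col0 (cost 7), row1→col1 (cost 1), row2→col2 (cost 4), row3→col5 (cost 2), row4→col4 (cost 1), row5→col3 (cost 4)
total = 7 + 1 + 4 + 2 + 1 + 4 = 19

Minimum assignment cost: 19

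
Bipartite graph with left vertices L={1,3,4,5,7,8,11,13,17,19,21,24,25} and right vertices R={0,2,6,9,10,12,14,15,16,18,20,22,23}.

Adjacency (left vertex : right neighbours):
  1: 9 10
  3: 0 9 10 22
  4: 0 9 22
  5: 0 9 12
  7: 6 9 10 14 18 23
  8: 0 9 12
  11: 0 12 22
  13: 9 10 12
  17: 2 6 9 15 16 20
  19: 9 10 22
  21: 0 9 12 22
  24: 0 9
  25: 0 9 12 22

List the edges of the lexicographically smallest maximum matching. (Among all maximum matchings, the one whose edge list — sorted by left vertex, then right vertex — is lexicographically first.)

|M| = 7 (so the lex-smallest maximum matching has 7 edges)
process left vertices in ascending order; for each, take the smallest-labelled available neighbour that still permits 7 edges overall, or leave it unmatched if none does
lex-smallest matching: {1-9, 3-0, 4-22, 5-12, 7-6, 13-10, 17-2}

Lex-smallest maximum matching: {(1,9), (3,0), (4,22), (5,12), (7,6), (13,10), (17,2)}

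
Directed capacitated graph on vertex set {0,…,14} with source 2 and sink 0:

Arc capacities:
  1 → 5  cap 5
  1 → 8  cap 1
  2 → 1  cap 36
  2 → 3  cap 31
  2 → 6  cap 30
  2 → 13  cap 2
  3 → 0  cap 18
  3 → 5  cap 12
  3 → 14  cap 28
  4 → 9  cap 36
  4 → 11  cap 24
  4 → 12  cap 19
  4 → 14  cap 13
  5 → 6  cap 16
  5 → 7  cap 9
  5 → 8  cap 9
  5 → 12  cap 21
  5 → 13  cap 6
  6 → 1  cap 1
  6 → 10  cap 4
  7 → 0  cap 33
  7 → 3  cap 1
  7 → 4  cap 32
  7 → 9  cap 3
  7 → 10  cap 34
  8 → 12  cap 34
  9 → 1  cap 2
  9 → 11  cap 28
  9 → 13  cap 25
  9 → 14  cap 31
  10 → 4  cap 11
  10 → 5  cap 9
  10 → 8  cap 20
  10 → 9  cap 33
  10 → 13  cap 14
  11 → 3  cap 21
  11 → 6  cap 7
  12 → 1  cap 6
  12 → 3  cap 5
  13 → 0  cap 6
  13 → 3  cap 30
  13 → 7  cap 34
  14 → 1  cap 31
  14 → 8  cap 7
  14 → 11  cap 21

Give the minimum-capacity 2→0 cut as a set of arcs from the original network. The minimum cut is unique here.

augment #1: 2→3→0 push 18
augment #2: 2→13→0 push 2
augment #3: 2→1→5→7→0 push 5
augment #4: 2→3→5→7→0 push 4
augment #5: 2→3→5→13→0 push 4
augment #6: 2→3→5→13→7→0 push 2
augment #7: 2→6→10→13→7→0 push 4
max flow = 39; residual-reachable set from 2 gives S-side
cut edges (S→T): {(2,13), (3,0), (5,7), (5,13), (6,10)} total cap 39

Min-cut arcs: {(2,13), (3,0), (5,7), (5,13), (6,10)} (total capacity 39)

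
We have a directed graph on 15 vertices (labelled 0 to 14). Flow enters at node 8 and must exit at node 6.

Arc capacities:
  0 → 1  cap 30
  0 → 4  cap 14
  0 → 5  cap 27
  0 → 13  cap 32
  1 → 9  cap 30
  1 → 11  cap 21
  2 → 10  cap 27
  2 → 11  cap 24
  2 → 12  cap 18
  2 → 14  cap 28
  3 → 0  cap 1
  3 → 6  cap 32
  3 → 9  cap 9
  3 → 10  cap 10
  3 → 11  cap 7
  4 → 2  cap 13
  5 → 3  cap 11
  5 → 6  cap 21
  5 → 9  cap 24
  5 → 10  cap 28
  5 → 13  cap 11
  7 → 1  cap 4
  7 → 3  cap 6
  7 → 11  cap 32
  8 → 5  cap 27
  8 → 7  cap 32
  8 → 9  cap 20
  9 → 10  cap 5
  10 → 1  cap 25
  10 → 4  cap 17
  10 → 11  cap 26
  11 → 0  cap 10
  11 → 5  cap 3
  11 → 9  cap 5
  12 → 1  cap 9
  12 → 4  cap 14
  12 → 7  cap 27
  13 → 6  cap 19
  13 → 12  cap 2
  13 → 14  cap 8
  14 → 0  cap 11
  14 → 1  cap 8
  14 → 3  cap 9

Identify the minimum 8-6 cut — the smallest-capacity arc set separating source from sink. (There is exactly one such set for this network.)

augment #1: 8→5→6 push 21
augment #2: 8→5→3→6 push 6
augment #3: 8→7→3→6 push 6
augment #4: 8→7→11→0→13→6 push 10
augment #5: 8→7→11→5→3→6 push 3
augment #6: 8→9→10→4→2→14→3→6 push 5
max flow = 51; residual-reachable set from 8 gives S-side
cut edges (S→T): {(7,3), (8,5), (9,10), (11,0), (11,5)} total cap 51

Min-cut arcs: {(7,3), (8,5), (9,10), (11,0), (11,5)} (total capacity 51)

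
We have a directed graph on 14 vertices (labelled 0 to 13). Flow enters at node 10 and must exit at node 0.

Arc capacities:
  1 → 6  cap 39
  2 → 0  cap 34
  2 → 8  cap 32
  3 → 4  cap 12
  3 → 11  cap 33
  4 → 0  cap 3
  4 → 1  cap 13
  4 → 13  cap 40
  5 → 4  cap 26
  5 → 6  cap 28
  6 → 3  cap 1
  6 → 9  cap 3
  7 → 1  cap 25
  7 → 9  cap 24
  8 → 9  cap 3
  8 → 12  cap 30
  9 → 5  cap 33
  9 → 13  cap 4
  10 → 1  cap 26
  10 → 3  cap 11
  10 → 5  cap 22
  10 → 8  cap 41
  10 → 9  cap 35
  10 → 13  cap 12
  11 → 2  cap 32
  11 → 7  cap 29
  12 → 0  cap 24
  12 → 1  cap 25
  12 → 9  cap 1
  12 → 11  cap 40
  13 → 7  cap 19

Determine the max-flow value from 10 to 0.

augment #1: 10→3→4→0 bottleneck 3, total now 3
augment #2: 10→8→12→0 bottleneck 24, total now 27
augment #3: 10→3→11→2→0 bottleneck 8, total now 35
augment #4: 10→8→12→11→2→0 bottleneck 6, total now 41
augment #5: 10→1→6→3→11→2→0 bottleneck 1, total now 42
augment #6: 10→5→4→3→11→2→0 bottleneck 3, total now 45

Maximum flow value: 45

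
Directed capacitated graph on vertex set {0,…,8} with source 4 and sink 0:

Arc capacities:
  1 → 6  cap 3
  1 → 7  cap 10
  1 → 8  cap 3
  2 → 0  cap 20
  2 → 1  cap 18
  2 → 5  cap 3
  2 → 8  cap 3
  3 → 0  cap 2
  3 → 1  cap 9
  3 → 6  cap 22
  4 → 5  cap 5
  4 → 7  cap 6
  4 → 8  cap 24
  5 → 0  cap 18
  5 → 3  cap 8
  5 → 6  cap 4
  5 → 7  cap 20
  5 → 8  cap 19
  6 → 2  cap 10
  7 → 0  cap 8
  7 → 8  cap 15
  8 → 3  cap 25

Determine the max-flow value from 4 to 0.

augment #1: 4→5→0 bottleneck 5, total now 5
augment #2: 4→7→0 bottleneck 6, total now 11
augment #3: 4→8→3→0 bottleneck 2, total now 13
augment #4: 4→8→3→1→7→0 bottleneck 2, total now 15
augment #5: 4→8→3→6→2→0 bottleneck 10, total now 25

Maximum flow value: 25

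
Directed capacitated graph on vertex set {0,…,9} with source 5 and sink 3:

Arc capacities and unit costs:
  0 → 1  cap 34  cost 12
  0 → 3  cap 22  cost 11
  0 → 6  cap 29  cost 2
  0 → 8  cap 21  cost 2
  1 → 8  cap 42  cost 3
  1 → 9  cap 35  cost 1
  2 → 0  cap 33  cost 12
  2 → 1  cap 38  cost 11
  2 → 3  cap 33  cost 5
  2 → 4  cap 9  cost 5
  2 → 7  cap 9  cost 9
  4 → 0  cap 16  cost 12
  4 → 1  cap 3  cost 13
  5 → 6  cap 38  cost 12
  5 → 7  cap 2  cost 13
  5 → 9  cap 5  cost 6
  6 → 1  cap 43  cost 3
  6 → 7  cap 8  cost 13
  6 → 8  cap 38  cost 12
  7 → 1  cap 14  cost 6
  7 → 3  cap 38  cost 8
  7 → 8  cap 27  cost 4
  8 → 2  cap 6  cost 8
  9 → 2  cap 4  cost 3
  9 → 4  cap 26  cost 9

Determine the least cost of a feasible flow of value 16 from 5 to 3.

Minimum cost for 16 units: 416

shortest-cost path #1: 5→9→2→3 push 4 @ unit cost 14 (adds 56)
shortest-cost path #2: 5→7→3 push 2 @ unit cost 21 (adds 42)
shortest-cost path #3: 5→6→1→8→2→3 push 6 @ unit cost 31 (adds 186)
shortest-cost path #4: 5→6→7→3 push 4 @ unit cost 33 (adds 132)
total cost = 416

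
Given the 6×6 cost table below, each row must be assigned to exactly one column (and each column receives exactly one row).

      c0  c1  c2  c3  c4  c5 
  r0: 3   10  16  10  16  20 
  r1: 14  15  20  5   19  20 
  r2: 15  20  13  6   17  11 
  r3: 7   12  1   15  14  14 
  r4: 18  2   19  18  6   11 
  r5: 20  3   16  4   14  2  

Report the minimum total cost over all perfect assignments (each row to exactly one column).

Minimum assignment cost: 29

optimal assignment: row0→col0 (cost 3), row1→col3 (cost 5), row2→col5 (cost 11), row3→col2 (cost 1), row4→col4 (cost 6), row5→col1 (cost 3)
total = 3 + 5 + 11 + 1 + 6 + 3 = 29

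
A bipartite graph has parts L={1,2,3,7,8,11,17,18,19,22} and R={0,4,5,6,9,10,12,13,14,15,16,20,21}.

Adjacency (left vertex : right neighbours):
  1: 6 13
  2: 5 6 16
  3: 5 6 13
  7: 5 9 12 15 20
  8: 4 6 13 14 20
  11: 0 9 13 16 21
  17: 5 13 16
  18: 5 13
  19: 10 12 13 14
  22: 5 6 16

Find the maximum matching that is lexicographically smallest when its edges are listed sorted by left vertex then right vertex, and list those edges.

|M| = 8 (so the lex-smallest maximum matching has 8 edges)
process left vertices in ascending order; for each, take the smallest-labelled available neighbour that still permits 8 edges overall, or leave it unmatched if none does
lex-smallest matching: {1-6, 2-5, 3-13, 7-9, 8-4, 11-0, 17-16, 19-10}

Lex-smallest maximum matching: {(1,6), (2,5), (3,13), (7,9), (8,4), (11,0), (17,16), (19,10)}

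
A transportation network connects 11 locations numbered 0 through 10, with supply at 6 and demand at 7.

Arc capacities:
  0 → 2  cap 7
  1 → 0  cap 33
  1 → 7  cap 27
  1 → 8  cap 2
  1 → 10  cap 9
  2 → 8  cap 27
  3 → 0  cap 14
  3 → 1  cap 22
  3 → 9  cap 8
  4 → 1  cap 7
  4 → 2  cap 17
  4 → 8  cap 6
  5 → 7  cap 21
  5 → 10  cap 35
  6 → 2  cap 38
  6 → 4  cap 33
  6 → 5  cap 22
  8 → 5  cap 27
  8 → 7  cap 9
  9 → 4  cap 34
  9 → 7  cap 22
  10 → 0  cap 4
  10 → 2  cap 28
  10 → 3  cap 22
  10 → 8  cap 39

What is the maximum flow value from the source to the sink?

Maximum flow value: 59

augment #1: 6→5→7 bottleneck 21, total now 21
augment #2: 6→2→8→7 bottleneck 9, total now 30
augment #3: 6→4→1→7 bottleneck 7, total now 37
augment #4: 6→5→10→3→1→7 bottleneck 1, total now 38
augment #5: 6→2→8→5→10→3→1→7 bottleneck 18, total now 56
augment #6: 6→4→8→5→10→3→1→7 bottleneck 1, total now 57
augment #7: 6→4→8→5→10→3→9→7 bottleneck 2, total now 59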